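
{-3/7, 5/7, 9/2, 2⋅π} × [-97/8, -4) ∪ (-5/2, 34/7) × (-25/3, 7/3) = ((-5/2, 34/7) × (-25/3, 7/3)) ∪ ({-3/7, 5/7, 9/2, 2⋅π} × [-97/8, -4))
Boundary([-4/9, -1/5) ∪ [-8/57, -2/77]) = {-4/9, -1/5, -8/57, -2/77}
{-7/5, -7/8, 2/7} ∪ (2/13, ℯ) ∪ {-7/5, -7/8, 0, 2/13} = {-7/5, -7/8, 0} ∪ [2/13, ℯ)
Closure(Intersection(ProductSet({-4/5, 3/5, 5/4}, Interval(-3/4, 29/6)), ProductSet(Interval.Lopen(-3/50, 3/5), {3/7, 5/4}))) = ProductSet({3/5}, {3/7, 5/4})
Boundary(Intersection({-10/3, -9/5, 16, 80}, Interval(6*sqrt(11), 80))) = {80}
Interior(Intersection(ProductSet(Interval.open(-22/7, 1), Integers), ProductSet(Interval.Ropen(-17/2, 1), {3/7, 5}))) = EmptySet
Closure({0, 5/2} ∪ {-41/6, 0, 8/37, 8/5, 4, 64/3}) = {-41/6, 0, 8/37, 8/5, 5/2, 4, 64/3}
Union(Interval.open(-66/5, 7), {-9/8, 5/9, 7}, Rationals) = Union(Interval(-66/5, 7), Rationals)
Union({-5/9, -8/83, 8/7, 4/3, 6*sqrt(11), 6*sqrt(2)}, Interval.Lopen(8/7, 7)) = Union({-5/9, -8/83, 6*sqrt(11), 6*sqrt(2)}, Interval(8/7, 7))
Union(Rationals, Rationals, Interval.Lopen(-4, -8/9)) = Union(Interval(-4, -8/9), Rationals)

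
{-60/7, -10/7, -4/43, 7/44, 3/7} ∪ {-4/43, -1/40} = {-60/7, -10/7, -4/43, -1/40, 7/44, 3/7}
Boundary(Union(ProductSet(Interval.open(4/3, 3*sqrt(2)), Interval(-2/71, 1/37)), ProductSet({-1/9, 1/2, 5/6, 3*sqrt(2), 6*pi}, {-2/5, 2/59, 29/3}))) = Union(ProductSet({4/3, 3*sqrt(2)}, Interval(-2/71, 1/37)), ProductSet({-1/9, 1/2, 5/6, 3*sqrt(2), 6*pi}, {-2/5, 2/59, 29/3}), ProductSet(Interval(4/3, 3*sqrt(2)), {-2/71, 1/37}))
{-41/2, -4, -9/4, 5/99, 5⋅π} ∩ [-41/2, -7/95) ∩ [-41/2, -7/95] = {-41/2, -4, -9/4}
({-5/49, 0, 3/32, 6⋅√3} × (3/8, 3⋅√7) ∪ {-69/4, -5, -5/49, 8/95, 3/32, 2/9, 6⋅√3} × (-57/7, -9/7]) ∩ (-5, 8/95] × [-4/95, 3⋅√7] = {-5/49, 0} × (3/8, 3⋅√7)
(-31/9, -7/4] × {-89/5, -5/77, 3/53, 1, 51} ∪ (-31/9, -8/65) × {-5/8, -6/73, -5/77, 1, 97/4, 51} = ((-31/9, -7/4] × {-89/5, -5/77, 3/53, 1, 51}) ∪ ((-31/9, -8/65) × {-5/8, -6/73, -5/77, 1, 97/4, 51})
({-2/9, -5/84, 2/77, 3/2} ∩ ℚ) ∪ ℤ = ℤ ∪ {-2/9, -5/84, 2/77, 3/2}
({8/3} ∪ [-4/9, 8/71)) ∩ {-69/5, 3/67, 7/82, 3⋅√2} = {3/67, 7/82}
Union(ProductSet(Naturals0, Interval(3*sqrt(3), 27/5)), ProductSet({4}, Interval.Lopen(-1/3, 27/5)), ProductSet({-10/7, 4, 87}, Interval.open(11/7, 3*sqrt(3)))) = Union(ProductSet({4}, Interval.Lopen(-1/3, 27/5)), ProductSet({-10/7, 4, 87}, Interval.open(11/7, 3*sqrt(3))), ProductSet(Naturals0, Interval(3*sqrt(3), 27/5)))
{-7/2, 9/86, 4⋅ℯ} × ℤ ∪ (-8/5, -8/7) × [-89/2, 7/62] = ({-7/2, 9/86, 4⋅ℯ} × ℤ) ∪ ((-8/5, -8/7) × [-89/2, 7/62])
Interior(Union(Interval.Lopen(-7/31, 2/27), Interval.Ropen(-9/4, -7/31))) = Union(Interval.open(-9/4, -7/31), Interval.open(-7/31, 2/27))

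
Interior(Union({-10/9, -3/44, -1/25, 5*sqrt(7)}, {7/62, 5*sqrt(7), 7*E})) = EmptySet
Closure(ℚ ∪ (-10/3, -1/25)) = ℚ ∪ (-∞, ∞)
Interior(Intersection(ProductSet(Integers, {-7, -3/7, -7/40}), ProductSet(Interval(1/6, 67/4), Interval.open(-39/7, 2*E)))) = EmptySet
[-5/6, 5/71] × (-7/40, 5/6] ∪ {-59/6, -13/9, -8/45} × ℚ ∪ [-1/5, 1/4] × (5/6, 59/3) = ({-59/6, -13/9, -8/45} × ℚ) ∪ ([-5/6, 5/71] × (-7/40, 5/6]) ∪ ([-1/5, 1/4] × (5/6, 59/3))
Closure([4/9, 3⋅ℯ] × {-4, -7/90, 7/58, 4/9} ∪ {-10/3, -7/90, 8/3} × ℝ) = ({-10/3, -7/90, 8/3} × ℝ) ∪ ([4/9, 3⋅ℯ] × {-4, -7/90, 7/58, 4/9})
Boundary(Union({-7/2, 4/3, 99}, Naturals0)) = Union({-7/2, 4/3}, Naturals0)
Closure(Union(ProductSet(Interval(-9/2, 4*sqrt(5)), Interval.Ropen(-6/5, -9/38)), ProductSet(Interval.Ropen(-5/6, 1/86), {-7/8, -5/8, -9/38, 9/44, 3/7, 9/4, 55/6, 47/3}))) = Union(ProductSet(Interval(-9/2, 4*sqrt(5)), Interval(-6/5, -9/38)), ProductSet(Interval(-5/6, 1/86), {-9/38, 9/44, 3/7, 9/4, 55/6, 47/3}), ProductSet(Interval.Ropen(-5/6, 1/86), {-7/8, -5/8, -9/38, 9/44, 3/7, 9/4, 55/6, 47/3}))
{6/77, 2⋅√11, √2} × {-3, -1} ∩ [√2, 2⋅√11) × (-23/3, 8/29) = {√2} × {-3, -1}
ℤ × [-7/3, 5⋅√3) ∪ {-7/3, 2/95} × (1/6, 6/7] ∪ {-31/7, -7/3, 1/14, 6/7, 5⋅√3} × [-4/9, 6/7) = ({-7/3, 2/95} × (1/6, 6/7]) ∪ (ℤ × [-7/3, 5⋅√3)) ∪ ({-31/7, -7/3, 1/14, 6/7, 5⋅√3} × [-4/9, 6/7))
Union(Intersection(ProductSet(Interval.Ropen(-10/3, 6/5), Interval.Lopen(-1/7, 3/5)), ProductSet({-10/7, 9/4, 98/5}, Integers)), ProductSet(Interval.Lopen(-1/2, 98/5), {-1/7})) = Union(ProductSet({-10/7}, Range(0, 1, 1)), ProductSet(Interval.Lopen(-1/2, 98/5), {-1/7}))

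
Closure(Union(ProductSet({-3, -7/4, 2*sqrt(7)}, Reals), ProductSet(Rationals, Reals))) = ProductSet(Reals, Reals)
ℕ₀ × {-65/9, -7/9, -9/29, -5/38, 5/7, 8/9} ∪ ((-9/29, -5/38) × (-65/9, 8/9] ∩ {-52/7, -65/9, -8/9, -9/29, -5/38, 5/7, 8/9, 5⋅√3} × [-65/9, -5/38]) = ℕ₀ × {-65/9, -7/9, -9/29, -5/38, 5/7, 8/9}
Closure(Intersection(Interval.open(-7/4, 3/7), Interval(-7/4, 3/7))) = Interval(-7/4, 3/7)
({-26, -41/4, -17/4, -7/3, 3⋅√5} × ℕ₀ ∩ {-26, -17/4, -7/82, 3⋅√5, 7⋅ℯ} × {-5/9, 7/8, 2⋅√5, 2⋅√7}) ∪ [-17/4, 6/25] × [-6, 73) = [-17/4, 6/25] × [-6, 73)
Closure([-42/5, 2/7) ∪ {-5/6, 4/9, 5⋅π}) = [-42/5, 2/7] ∪ {4/9, 5⋅π}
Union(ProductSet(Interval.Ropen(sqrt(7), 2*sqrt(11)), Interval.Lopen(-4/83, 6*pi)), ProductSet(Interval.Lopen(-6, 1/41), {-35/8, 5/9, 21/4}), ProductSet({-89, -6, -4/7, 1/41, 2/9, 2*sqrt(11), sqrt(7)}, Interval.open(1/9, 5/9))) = Union(ProductSet({-89, -6, -4/7, 1/41, 2/9, 2*sqrt(11), sqrt(7)}, Interval.open(1/9, 5/9)), ProductSet(Interval.Lopen(-6, 1/41), {-35/8, 5/9, 21/4}), ProductSet(Interval.Ropen(sqrt(7), 2*sqrt(11)), Interval.Lopen(-4/83, 6*pi)))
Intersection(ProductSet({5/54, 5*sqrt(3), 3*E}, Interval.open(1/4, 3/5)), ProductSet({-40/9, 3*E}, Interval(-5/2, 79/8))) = ProductSet({3*E}, Interval.open(1/4, 3/5))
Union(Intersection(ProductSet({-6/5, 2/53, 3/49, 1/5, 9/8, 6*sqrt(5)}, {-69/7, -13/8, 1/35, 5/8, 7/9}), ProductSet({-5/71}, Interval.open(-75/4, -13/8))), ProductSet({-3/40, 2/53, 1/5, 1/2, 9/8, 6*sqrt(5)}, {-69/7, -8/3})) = ProductSet({-3/40, 2/53, 1/5, 1/2, 9/8, 6*sqrt(5)}, {-69/7, -8/3})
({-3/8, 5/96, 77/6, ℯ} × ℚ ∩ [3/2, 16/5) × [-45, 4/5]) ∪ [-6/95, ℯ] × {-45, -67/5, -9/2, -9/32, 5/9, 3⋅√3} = ({ℯ} × (ℚ ∩ [-45, 4/5])) ∪ ([-6/95, ℯ] × {-45, -67/5, -9/2, -9/32, 5/9, 3⋅√3})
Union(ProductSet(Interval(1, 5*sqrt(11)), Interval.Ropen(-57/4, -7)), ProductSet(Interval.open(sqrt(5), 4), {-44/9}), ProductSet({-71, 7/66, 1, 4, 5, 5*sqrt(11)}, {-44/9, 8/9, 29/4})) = Union(ProductSet({-71, 7/66, 1, 4, 5, 5*sqrt(11)}, {-44/9, 8/9, 29/4}), ProductSet(Interval(1, 5*sqrt(11)), Interval.Ropen(-57/4, -7)), ProductSet(Interval.open(sqrt(5), 4), {-44/9}))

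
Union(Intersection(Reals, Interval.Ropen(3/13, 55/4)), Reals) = Interval(-oo, oo)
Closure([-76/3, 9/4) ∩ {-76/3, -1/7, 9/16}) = {-76/3, -1/7, 9/16}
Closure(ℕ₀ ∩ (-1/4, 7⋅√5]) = {0, 1, …, 15}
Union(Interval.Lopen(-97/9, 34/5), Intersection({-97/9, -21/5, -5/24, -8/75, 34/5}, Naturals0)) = Interval.Lopen(-97/9, 34/5)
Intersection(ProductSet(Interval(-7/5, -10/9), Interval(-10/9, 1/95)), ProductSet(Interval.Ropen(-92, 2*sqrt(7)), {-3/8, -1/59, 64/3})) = ProductSet(Interval(-7/5, -10/9), {-3/8, -1/59})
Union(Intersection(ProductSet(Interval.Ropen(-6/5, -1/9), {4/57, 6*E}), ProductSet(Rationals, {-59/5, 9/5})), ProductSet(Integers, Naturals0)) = ProductSet(Integers, Naturals0)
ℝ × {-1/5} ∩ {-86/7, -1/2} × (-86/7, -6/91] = {-86/7, -1/2} × {-1/5}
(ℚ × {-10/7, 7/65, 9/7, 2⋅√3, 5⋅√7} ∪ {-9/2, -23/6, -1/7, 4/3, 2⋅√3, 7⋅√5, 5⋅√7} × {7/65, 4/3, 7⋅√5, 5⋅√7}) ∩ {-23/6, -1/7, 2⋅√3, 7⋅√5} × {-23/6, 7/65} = {-23/6, -1/7, 2⋅√3, 7⋅√5} × {7/65}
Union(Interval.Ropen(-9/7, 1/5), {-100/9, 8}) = Union({-100/9, 8}, Interval.Ropen(-9/7, 1/5))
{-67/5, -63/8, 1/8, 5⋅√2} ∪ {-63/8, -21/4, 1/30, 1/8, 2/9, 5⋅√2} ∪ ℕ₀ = {-67/5, -63/8, -21/4, 1/30, 1/8, 2/9, 5⋅√2} ∪ ℕ₀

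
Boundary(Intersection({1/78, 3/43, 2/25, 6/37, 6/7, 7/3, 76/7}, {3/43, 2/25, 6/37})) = {3/43, 2/25, 6/37}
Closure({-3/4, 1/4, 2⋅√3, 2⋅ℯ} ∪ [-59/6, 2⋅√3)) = [-59/6, 2⋅√3] ∪ {2⋅ℯ}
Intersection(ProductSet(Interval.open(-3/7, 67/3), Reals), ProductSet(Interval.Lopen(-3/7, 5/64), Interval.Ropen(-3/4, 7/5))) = ProductSet(Interval.Lopen(-3/7, 5/64), Interval.Ropen(-3/4, 7/5))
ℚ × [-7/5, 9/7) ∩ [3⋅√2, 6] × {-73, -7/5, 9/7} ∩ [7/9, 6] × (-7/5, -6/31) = ∅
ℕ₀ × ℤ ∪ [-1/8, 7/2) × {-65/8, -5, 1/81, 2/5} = (ℕ₀ × ℤ) ∪ ([-1/8, 7/2) × {-65/8, -5, 1/81, 2/5})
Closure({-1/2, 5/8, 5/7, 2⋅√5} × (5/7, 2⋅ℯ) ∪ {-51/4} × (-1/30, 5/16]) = ({-51/4} × [-1/30, 5/16]) ∪ ({-1/2, 5/8, 5/7, 2⋅√5} × [5/7, 2⋅ℯ])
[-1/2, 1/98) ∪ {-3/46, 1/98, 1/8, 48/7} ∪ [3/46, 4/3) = [-1/2, 1/98] ∪ [3/46, 4/3) ∪ {48/7}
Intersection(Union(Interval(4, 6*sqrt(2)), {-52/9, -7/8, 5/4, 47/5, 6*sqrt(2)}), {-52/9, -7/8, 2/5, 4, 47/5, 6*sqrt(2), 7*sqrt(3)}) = {-52/9, -7/8, 4, 47/5, 6*sqrt(2)}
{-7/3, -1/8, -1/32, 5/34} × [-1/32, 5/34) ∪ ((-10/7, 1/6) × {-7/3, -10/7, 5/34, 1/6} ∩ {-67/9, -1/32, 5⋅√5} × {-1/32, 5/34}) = ({-1/32} × {5/34}) ∪ ({-7/3, -1/8, -1/32, 5/34} × [-1/32, 5/34))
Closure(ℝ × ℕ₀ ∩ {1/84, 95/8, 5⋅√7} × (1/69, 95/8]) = {1/84, 95/8, 5⋅√7} × {1, 2, …, 11}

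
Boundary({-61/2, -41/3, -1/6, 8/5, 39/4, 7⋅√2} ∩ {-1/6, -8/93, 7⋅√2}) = {-1/6, 7⋅√2}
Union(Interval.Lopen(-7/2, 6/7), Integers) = Union(Integers, Interval.Lopen(-7/2, 6/7))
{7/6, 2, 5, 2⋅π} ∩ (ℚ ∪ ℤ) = {7/6, 2, 5}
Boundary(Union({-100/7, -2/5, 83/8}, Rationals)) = Reals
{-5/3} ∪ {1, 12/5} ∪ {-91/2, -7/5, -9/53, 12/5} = {-91/2, -5/3, -7/5, -9/53, 1, 12/5}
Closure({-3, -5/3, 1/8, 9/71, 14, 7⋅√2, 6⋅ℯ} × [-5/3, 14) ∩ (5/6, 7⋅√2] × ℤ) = {7⋅√2} × {-1, 0, …, 13}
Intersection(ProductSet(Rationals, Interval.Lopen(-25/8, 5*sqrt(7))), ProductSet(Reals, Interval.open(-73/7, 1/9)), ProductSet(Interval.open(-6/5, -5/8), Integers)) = ProductSet(Intersection(Interval.open(-6/5, -5/8), Rationals), Range(-3, 1, 1))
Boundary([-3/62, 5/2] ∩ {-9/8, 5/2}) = {5/2}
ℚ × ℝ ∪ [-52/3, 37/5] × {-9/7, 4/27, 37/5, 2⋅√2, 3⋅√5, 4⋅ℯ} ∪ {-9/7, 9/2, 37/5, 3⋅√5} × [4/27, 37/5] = (ℚ × ℝ) ∪ ({-9/7, 9/2, 37/5, 3⋅√5} × [4/27, 37/5]) ∪ ([-52/3, 37/5] × {-9/7, 4/27, 37/5, 2⋅√2, 3⋅√5, 4⋅ℯ})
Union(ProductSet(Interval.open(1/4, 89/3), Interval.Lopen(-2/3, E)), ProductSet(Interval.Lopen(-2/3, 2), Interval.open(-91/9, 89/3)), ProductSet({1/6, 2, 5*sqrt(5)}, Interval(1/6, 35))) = Union(ProductSet({1/6, 2, 5*sqrt(5)}, Interval(1/6, 35)), ProductSet(Interval.Lopen(-2/3, 2), Interval.open(-91/9, 89/3)), ProductSet(Interval.open(1/4, 89/3), Interval.Lopen(-2/3, E)))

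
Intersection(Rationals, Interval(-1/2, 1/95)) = Intersection(Interval(-1/2, 1/95), Rationals)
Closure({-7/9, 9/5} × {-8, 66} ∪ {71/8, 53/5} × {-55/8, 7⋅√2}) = ({-7/9, 9/5} × {-8, 66}) ∪ ({71/8, 53/5} × {-55/8, 7⋅√2})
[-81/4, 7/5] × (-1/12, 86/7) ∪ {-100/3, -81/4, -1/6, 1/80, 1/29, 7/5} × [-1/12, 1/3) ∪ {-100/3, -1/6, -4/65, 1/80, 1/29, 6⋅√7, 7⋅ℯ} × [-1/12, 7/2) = ([-81/4, 7/5] × (-1/12, 86/7)) ∪ ({-100/3, -81/4, -1/6, 1/80, 1/29, 7/5} × [-1/12, 1/3)) ∪ ({-100/3, -1/6, -4/65, 1/80, 1/29, 6⋅√7, 7⋅ℯ} × [-1/12, 7/2))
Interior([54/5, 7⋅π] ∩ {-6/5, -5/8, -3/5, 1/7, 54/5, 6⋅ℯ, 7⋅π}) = ∅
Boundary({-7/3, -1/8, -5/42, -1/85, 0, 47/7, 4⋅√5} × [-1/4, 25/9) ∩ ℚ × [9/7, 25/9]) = {-7/3, -1/8, -5/42, -1/85, 0, 47/7} × [9/7, 25/9]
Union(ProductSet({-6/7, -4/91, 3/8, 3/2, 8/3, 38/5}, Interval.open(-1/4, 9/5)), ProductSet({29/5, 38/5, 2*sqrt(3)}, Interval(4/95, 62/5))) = Union(ProductSet({29/5, 38/5, 2*sqrt(3)}, Interval(4/95, 62/5)), ProductSet({-6/7, -4/91, 3/8, 3/2, 8/3, 38/5}, Interval.open(-1/4, 9/5)))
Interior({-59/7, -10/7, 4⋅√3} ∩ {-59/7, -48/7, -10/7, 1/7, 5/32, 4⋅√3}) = ∅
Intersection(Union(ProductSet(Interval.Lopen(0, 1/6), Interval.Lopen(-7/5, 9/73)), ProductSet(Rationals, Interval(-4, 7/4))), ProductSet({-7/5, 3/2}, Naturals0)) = ProductSet({-7/5, 3/2}, Range(0, 2, 1))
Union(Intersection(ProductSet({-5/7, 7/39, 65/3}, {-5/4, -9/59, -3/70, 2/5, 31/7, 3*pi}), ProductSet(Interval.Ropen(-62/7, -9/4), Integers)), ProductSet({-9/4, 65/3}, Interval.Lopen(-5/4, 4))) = ProductSet({-9/4, 65/3}, Interval.Lopen(-5/4, 4))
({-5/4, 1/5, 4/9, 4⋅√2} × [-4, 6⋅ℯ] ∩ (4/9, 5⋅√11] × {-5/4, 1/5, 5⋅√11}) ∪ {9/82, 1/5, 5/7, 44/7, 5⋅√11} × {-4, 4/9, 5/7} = ({4⋅√2} × {-5/4, 1/5}) ∪ ({9/82, 1/5, 5/7, 44/7, 5⋅√11} × {-4, 4/9, 5/7})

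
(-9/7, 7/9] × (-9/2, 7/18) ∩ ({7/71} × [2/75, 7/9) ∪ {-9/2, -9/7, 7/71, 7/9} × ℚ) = ({7/71} × [2/75, 7/18)) ∪ ({7/71, 7/9} × (ℚ ∩ (-9/2, 7/18)))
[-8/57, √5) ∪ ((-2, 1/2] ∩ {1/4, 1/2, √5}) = [-8/57, √5)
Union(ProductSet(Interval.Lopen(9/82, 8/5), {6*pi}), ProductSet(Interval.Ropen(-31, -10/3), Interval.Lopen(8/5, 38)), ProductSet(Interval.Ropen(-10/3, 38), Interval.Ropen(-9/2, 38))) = Union(ProductSet(Interval.Ropen(-31, -10/3), Interval.Lopen(8/5, 38)), ProductSet(Interval.Ropen(-10/3, 38), Interval.Ropen(-9/2, 38)))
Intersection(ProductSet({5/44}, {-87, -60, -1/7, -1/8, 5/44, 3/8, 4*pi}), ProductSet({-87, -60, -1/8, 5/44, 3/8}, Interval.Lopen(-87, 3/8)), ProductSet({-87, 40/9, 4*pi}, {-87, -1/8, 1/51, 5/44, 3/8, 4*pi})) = EmptySet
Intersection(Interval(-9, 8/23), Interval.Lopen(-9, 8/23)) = Interval.Lopen(-9, 8/23)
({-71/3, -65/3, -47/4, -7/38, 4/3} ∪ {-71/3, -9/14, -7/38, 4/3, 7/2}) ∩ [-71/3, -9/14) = {-71/3, -65/3, -47/4}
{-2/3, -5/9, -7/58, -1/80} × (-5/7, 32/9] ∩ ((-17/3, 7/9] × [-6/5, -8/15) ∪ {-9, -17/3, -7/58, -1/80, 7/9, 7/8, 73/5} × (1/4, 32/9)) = ({-7/58, -1/80} × (1/4, 32/9)) ∪ ({-2/3, -5/9, -7/58, -1/80} × (-5/7, -8/15))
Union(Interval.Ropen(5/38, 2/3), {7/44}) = Interval.Ropen(5/38, 2/3)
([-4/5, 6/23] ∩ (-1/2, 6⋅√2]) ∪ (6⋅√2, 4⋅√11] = (-1/2, 6/23] ∪ (6⋅√2, 4⋅√11]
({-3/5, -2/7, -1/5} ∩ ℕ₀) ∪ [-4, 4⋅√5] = [-4, 4⋅√5]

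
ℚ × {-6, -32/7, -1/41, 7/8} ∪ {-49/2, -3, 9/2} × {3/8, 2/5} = (ℚ × {-6, -32/7, -1/41, 7/8}) ∪ ({-49/2, -3, 9/2} × {3/8, 2/5})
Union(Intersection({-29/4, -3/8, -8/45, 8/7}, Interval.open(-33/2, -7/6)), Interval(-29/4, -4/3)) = Interval(-29/4, -4/3)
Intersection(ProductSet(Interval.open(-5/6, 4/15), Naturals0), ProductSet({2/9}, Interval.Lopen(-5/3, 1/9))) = ProductSet({2/9}, Range(0, 1, 1))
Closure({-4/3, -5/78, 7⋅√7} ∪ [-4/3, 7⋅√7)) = [-4/3, 7⋅√7]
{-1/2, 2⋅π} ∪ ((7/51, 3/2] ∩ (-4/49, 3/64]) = {-1/2, 2⋅π}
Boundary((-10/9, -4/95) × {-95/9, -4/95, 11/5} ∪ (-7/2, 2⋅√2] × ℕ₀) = ([-10/9, -4/95] × {-95/9, -4/95, 11/5}) ∪ ([-7/2, 2⋅√2] × ℕ₀)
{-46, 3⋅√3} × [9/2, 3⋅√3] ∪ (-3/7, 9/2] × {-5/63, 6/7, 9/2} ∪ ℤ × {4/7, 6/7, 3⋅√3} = (ℤ × {4/7, 6/7, 3⋅√3}) ∪ ((-3/7, 9/2] × {-5/63, 6/7, 9/2}) ∪ ({-46, 3⋅√3} × [9/2, 3⋅√3])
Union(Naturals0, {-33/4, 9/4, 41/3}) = Union({-33/4, 9/4, 41/3}, Naturals0)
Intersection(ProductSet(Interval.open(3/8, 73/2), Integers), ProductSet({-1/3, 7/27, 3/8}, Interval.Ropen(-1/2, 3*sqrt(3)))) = EmptySet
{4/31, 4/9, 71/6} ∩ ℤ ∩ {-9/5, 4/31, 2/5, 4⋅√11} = ∅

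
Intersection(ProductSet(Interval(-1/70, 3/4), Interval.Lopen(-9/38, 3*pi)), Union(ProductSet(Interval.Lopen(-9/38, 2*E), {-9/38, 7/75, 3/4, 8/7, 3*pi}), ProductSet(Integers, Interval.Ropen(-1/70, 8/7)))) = Union(ProductSet(Interval(-1/70, 3/4), {7/75, 3/4, 8/7, 3*pi}), ProductSet(Range(0, 1, 1), Interval.Ropen(-1/70, 8/7)))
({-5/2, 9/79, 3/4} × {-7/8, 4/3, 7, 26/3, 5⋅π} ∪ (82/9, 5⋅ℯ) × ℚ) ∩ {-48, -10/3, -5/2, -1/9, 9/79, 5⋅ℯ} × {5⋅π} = {-5/2, 9/79} × {5⋅π}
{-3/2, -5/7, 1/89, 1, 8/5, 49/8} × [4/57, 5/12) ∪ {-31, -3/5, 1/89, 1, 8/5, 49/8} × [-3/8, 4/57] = ({-31, -3/5, 1/89, 1, 8/5, 49/8} × [-3/8, 4/57]) ∪ ({-3/2, -5/7, 1/89, 1, 8/5, 49/8} × [4/57, 5/12))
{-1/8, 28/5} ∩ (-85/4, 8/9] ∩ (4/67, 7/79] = ∅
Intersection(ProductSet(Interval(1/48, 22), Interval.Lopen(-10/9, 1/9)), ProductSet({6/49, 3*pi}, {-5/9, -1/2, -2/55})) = ProductSet({6/49, 3*pi}, {-5/9, -1/2, -2/55})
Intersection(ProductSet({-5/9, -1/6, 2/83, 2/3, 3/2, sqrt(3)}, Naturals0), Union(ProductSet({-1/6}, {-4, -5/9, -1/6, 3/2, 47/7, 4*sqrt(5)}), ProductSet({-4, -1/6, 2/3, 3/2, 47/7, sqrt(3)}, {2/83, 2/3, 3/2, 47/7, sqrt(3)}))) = EmptySet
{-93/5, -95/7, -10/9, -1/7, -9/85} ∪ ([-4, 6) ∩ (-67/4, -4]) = {-93/5, -95/7, -4, -10/9, -1/7, -9/85}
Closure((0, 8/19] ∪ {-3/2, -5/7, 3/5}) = {-3/2, -5/7, 3/5} ∪ [0, 8/19]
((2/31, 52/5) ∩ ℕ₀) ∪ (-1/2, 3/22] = (-1/2, 3/22] ∪ {1, 2, …, 10}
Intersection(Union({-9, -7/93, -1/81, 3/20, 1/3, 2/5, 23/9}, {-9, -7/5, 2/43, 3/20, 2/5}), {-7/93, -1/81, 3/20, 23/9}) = {-7/93, -1/81, 3/20, 23/9}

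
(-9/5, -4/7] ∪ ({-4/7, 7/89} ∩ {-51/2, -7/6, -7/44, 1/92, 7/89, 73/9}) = (-9/5, -4/7] ∪ {7/89}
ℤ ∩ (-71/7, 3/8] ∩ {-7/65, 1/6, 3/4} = ∅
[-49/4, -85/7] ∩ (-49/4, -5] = (-49/4, -85/7]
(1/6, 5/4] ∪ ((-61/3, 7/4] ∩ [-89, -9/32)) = (-61/3, -9/32) ∪ (1/6, 5/4]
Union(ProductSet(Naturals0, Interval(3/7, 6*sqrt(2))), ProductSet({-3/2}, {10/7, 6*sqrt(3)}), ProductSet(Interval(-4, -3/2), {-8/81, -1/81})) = Union(ProductSet({-3/2}, {10/7, 6*sqrt(3)}), ProductSet(Interval(-4, -3/2), {-8/81, -1/81}), ProductSet(Naturals0, Interval(3/7, 6*sqrt(2))))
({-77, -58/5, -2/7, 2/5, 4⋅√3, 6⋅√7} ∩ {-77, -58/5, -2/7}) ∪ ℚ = ℚ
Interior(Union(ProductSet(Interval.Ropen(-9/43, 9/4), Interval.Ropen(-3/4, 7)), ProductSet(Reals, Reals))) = ProductSet(Reals, Reals)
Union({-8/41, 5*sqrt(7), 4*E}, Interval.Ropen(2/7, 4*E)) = Union({-8/41, 5*sqrt(7)}, Interval(2/7, 4*E))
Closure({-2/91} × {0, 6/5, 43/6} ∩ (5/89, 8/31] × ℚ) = ∅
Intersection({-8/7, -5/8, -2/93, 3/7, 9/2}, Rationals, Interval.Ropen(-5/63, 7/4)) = {-2/93, 3/7}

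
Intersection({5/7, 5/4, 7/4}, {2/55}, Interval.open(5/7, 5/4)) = EmptySet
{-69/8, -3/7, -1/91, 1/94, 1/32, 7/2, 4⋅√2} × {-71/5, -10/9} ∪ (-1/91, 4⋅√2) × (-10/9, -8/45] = ((-1/91, 4⋅√2) × (-10/9, -8/45]) ∪ ({-69/8, -3/7, -1/91, 1/94, 1/32, 7/2, 4⋅√2} × {-71/5, -10/9})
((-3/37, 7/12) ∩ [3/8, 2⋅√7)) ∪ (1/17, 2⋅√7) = (1/17, 2⋅√7)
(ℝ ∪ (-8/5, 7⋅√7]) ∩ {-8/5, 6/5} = {-8/5, 6/5}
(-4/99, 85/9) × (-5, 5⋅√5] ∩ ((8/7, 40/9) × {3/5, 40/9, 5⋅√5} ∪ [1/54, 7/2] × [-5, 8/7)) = ([1/54, 7/2] × (-5, 8/7)) ∪ ((8/7, 40/9) × {3/5, 40/9, 5⋅√5})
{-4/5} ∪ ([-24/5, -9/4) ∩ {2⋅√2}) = {-4/5}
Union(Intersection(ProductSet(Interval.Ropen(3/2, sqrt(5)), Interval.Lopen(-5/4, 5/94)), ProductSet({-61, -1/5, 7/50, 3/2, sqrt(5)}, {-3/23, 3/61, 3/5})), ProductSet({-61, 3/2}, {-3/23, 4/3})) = Union(ProductSet({3/2}, {-3/23, 3/61}), ProductSet({-61, 3/2}, {-3/23, 4/3}))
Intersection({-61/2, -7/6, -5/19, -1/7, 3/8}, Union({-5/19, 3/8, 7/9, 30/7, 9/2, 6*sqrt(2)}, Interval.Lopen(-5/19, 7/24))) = {-5/19, -1/7, 3/8}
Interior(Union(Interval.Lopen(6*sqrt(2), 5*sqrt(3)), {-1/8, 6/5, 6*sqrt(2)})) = Interval.open(6*sqrt(2), 5*sqrt(3))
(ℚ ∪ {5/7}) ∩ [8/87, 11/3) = ℚ ∩ [8/87, 11/3)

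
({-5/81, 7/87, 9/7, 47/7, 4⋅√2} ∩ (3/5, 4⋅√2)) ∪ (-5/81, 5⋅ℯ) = (-5/81, 5⋅ℯ)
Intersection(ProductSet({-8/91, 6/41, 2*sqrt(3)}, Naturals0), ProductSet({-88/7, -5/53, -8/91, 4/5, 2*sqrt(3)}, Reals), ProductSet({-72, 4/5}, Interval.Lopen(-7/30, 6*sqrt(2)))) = EmptySet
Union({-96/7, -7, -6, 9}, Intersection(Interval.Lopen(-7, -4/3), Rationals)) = Union({-96/7, -7, 9}, Intersection(Interval.Lopen(-7, -4/3), Rationals))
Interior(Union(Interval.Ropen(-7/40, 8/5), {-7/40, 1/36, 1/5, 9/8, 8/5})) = Interval.open(-7/40, 8/5)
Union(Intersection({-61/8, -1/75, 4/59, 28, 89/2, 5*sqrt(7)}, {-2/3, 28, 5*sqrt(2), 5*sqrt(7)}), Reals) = Reals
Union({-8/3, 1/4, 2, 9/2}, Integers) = Union({-8/3, 1/4, 9/2}, Integers)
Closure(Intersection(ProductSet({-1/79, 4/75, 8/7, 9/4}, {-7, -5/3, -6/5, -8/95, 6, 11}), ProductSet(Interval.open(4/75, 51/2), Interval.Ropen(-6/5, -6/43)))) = ProductSet({8/7, 9/4}, {-6/5})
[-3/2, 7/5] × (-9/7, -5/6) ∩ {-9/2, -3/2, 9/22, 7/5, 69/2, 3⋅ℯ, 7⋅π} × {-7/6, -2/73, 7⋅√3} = {-3/2, 9/22, 7/5} × {-7/6}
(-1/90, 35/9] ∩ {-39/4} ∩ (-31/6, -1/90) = ∅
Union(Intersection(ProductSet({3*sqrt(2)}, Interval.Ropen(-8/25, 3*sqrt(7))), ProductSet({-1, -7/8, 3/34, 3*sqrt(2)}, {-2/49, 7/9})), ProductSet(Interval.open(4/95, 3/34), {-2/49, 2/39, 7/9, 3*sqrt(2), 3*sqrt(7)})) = Union(ProductSet({3*sqrt(2)}, {-2/49, 7/9}), ProductSet(Interval.open(4/95, 3/34), {-2/49, 2/39, 7/9, 3*sqrt(2), 3*sqrt(7)}))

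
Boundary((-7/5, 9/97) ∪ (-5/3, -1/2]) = {-5/3, 9/97}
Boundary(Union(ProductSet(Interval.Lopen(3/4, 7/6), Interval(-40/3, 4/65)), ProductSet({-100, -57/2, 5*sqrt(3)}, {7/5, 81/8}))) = Union(ProductSet({3/4, 7/6}, Interval(-40/3, 4/65)), ProductSet({-100, -57/2, 5*sqrt(3)}, {7/5, 81/8}), ProductSet(Interval(3/4, 7/6), {-40/3, 4/65}))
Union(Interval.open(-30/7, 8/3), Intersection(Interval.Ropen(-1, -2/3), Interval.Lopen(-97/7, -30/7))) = Interval.open(-30/7, 8/3)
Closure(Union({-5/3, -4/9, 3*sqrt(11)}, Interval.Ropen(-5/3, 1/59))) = Union({3*sqrt(11)}, Interval(-5/3, 1/59))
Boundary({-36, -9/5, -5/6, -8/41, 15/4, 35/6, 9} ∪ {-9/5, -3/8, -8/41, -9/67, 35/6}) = {-36, -9/5, -5/6, -3/8, -8/41, -9/67, 15/4, 35/6, 9}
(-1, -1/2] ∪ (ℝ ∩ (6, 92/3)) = (-1, -1/2] ∪ (6, 92/3)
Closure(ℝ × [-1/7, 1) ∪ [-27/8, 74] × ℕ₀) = ([-27/8, 74] × ℕ₀) ∪ (ℝ × [-1/7, 1])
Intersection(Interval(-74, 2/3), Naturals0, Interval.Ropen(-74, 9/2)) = Range(0, 1, 1)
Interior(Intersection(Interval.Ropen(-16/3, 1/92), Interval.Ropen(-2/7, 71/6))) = Interval.open(-2/7, 1/92)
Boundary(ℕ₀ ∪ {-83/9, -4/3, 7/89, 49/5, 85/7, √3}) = {-83/9, -4/3, 7/89, 49/5, 85/7, √3} ∪ ℕ₀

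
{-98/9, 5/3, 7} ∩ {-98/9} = {-98/9}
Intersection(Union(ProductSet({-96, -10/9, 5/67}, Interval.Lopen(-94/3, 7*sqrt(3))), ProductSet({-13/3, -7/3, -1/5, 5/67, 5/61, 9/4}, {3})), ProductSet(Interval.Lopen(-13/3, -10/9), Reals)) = Union(ProductSet({-7/3}, {3}), ProductSet({-10/9}, Interval.Lopen(-94/3, 7*sqrt(3))))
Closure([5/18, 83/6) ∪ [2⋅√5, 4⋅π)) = [5/18, 83/6]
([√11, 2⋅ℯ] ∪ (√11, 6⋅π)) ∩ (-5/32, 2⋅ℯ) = [√11, 2⋅ℯ)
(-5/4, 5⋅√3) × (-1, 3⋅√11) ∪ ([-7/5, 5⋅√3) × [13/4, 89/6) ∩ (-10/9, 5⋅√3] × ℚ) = ((-10/9, 5⋅√3) × (ℚ ∩ [13/4, 89/6))) ∪ ((-5/4, 5⋅√3) × (-1, 3⋅√11))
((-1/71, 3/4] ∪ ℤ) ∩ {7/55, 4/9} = {7/55, 4/9}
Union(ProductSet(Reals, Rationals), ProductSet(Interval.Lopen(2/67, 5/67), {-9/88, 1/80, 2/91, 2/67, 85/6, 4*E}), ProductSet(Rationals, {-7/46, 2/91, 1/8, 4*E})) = Union(ProductSet(Interval.Lopen(2/67, 5/67), {-9/88, 1/80, 2/91, 2/67, 85/6, 4*E}), ProductSet(Rationals, {-7/46, 2/91, 1/8, 4*E}), ProductSet(Reals, Rationals))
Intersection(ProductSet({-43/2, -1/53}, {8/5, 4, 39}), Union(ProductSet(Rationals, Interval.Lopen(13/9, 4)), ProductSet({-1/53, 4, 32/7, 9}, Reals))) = Union(ProductSet({-1/53}, {8/5, 4, 39}), ProductSet({-43/2, -1/53}, {8/5, 4}))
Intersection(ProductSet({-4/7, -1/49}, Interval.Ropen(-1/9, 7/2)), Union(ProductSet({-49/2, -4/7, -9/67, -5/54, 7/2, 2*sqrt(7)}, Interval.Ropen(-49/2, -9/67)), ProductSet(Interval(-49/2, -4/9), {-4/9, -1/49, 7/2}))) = ProductSet({-4/7}, {-1/49})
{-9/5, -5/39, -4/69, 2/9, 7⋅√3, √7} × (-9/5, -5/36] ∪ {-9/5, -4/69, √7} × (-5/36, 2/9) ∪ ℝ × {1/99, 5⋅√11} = (ℝ × {1/99, 5⋅√11}) ∪ ({-9/5, -4/69, √7} × (-5/36, 2/9)) ∪ ({-9/5, -5/39, -4/69, 2/9, 7⋅√3, √7} × (-9/5, -5/36])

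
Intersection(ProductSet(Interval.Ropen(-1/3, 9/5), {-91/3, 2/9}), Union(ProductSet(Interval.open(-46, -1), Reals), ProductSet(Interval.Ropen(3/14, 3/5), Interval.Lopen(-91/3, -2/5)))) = EmptySet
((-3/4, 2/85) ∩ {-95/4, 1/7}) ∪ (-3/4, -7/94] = (-3/4, -7/94]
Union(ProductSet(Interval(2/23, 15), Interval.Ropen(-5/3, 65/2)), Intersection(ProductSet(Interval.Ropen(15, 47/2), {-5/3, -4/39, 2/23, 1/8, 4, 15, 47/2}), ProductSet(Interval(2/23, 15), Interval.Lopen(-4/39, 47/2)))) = ProductSet(Interval(2/23, 15), Interval.Ropen(-5/3, 65/2))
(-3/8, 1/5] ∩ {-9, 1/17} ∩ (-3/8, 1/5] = {1/17}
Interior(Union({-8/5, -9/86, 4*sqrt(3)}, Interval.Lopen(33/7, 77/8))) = Interval.open(33/7, 77/8)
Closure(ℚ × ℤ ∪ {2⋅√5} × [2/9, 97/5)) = (ℝ × ℤ) ∪ ({2⋅√5} × [2/9, 97/5])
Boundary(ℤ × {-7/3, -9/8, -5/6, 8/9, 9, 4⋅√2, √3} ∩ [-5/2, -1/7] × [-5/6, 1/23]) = {-2, -1} × {-5/6}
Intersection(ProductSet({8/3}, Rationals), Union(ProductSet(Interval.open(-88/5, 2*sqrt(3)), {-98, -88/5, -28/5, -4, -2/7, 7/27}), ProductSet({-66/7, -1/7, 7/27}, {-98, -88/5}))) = ProductSet({8/3}, {-98, -88/5, -28/5, -4, -2/7, 7/27})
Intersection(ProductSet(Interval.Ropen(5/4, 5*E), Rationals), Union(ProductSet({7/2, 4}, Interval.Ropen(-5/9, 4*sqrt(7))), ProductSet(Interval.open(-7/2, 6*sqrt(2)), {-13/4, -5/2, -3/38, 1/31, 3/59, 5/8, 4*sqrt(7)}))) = Union(ProductSet({7/2, 4}, Intersection(Interval.Ropen(-5/9, 4*sqrt(7)), Rationals)), ProductSet(Interval.Ropen(5/4, 6*sqrt(2)), {-13/4, -5/2, -3/38, 1/31, 3/59, 5/8}))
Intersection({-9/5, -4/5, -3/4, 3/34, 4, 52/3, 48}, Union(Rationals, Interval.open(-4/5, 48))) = {-9/5, -4/5, -3/4, 3/34, 4, 52/3, 48}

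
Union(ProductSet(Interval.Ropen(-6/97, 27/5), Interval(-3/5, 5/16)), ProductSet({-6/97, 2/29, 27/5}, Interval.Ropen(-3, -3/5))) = Union(ProductSet({-6/97, 2/29, 27/5}, Interval.Ropen(-3, -3/5)), ProductSet(Interval.Ropen(-6/97, 27/5), Interval(-3/5, 5/16)))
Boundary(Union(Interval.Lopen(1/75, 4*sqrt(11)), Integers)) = Union(Complement(Integers, Interval.open(1/75, 4*sqrt(11))), {1/75, 4*sqrt(11)})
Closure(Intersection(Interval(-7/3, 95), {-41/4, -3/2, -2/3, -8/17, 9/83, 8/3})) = {-3/2, -2/3, -8/17, 9/83, 8/3}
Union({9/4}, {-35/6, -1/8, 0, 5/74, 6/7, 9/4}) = {-35/6, -1/8, 0, 5/74, 6/7, 9/4}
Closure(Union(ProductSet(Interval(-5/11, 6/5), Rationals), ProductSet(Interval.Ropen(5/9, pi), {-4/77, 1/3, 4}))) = Union(ProductSet(Interval(-5/11, 6/5), Reals), ProductSet(Interval(5/9, pi), {-4/77, 1/3, 4}))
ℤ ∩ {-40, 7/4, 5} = {-40, 5}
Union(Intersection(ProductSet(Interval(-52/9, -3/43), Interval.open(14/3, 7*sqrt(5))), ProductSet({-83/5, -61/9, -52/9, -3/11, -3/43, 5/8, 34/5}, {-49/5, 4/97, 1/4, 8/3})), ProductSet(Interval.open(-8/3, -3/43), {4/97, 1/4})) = ProductSet(Interval.open(-8/3, -3/43), {4/97, 1/4})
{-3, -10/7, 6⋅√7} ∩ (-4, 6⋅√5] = {-3, -10/7}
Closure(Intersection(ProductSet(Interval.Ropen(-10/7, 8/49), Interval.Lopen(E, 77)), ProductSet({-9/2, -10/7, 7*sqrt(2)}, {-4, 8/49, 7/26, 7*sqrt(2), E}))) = ProductSet({-10/7}, {7*sqrt(2)})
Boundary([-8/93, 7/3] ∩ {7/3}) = {7/3}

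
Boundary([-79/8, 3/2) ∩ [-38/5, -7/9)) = {-38/5, -7/9}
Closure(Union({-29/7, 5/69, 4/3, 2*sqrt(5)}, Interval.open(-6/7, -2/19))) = Union({-29/7, 5/69, 4/3, 2*sqrt(5)}, Interval(-6/7, -2/19))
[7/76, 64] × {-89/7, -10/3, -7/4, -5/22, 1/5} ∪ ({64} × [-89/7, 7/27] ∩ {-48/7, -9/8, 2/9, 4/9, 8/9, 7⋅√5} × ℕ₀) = [7/76, 64] × {-89/7, -10/3, -7/4, -5/22, 1/5}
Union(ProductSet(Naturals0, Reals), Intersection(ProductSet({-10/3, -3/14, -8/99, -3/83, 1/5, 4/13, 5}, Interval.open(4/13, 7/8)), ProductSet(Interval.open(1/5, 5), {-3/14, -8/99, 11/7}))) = ProductSet(Naturals0, Reals)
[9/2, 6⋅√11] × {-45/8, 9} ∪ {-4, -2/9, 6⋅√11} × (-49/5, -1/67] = ([9/2, 6⋅√11] × {-45/8, 9}) ∪ ({-4, -2/9, 6⋅√11} × (-49/5, -1/67])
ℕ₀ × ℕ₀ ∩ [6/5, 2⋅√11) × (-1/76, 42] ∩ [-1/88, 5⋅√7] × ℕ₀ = {2, 3, …, 6} × {0, 1, …, 42}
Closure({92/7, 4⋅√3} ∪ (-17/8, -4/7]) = [-17/8, -4/7] ∪ {92/7, 4⋅√3}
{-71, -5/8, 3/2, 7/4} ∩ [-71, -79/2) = {-71}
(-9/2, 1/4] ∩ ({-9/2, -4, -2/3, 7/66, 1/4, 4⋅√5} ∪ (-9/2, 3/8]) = (-9/2, 1/4]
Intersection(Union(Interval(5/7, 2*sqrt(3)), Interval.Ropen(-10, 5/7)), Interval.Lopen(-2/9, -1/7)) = Interval.Lopen(-2/9, -1/7)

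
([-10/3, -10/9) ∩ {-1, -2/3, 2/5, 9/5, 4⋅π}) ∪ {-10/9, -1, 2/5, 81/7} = {-10/9, -1, 2/5, 81/7}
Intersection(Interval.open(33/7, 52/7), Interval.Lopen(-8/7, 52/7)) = Interval.open(33/7, 52/7)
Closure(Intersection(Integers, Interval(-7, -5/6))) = Range(-7, 0, 1)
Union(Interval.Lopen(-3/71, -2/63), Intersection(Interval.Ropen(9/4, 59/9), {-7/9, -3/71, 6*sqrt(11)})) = Interval.Lopen(-3/71, -2/63)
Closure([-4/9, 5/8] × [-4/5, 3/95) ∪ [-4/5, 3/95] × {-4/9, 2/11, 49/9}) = ([-4/5, 3/95] × {-4/9, 2/11, 49/9}) ∪ ([-4/9, 5/8] × [-4/5, 3/95])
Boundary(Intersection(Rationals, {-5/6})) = {-5/6}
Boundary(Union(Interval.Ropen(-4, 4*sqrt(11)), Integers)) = Union(Complement(Integers, Interval.open(-4, 4*sqrt(11))), {4*sqrt(11)})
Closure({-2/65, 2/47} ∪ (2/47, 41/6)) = {-2/65} ∪ [2/47, 41/6]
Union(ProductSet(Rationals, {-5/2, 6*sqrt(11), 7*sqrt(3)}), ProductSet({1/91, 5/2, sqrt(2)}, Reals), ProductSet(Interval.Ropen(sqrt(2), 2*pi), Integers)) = Union(ProductSet({1/91, 5/2, sqrt(2)}, Reals), ProductSet(Interval.Ropen(sqrt(2), 2*pi), Integers), ProductSet(Rationals, {-5/2, 6*sqrt(11), 7*sqrt(3)}))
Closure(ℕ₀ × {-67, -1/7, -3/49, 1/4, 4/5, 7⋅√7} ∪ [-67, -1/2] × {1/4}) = ([-67, -1/2] × {1/4}) ∪ (ℕ₀ × {-67, -1/7, -3/49, 1/4, 4/5, 7⋅√7})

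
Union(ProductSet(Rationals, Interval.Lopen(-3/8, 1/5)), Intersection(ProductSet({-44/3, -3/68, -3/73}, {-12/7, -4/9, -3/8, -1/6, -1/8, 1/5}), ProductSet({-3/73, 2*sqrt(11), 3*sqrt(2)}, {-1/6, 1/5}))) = ProductSet(Rationals, Interval.Lopen(-3/8, 1/5))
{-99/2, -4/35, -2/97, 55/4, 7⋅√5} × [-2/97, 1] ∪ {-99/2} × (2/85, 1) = {-99/2, -4/35, -2/97, 55/4, 7⋅√5} × [-2/97, 1]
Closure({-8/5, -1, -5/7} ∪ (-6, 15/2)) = [-6, 15/2]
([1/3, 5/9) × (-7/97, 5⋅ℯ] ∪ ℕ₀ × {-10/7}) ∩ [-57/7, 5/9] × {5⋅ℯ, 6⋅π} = [1/3, 5/9) × {5⋅ℯ}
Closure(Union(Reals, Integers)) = Reals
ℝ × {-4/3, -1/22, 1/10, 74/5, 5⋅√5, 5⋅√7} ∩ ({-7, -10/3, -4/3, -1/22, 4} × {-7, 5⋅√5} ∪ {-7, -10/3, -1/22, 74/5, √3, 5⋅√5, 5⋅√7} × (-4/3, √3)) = ({-7, -10/3, -4/3, -1/22, 4} × {5⋅√5}) ∪ ({-7, -10/3, -1/22, 74/5, √3, 5⋅√5, 5⋅√7} × {-1/22, 1/10})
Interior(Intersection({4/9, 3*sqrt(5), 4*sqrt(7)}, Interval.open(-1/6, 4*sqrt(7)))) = EmptySet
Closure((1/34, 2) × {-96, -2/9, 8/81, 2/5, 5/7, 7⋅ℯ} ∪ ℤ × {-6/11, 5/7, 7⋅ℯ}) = (ℤ × {-6/11, 5/7, 7⋅ℯ}) ∪ ([1/34, 2] × {-96, -2/9, 8/81, 2/5, 5/7, 7⋅ℯ})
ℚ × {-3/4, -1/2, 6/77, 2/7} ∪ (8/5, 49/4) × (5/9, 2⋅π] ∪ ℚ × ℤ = (ℚ × (ℤ ∪ {-3/4, -1/2, 6/77, 2/7})) ∪ ((8/5, 49/4) × (5/9, 2⋅π])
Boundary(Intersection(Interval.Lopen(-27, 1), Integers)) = Range(-26, 2, 1)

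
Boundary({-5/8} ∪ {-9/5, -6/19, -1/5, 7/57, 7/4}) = {-9/5, -5/8, -6/19, -1/5, 7/57, 7/4}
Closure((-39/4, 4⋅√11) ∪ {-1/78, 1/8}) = [-39/4, 4⋅√11]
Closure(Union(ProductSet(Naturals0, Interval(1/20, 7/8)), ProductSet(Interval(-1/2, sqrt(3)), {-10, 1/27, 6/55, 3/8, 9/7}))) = Union(ProductSet(Interval(-1/2, sqrt(3)), {-10, 1/27, 6/55, 3/8, 9/7}), ProductSet(Naturals0, Interval(1/20, 7/8)))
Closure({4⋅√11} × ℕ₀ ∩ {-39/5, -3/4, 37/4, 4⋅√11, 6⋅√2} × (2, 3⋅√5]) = {4⋅√11} × {3, 4, 5, 6}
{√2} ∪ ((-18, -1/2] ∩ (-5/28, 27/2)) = {√2}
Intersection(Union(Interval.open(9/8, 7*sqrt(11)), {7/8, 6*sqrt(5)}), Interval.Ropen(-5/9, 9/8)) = {7/8}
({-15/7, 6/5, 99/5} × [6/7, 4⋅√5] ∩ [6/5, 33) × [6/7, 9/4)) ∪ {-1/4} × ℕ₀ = ({-1/4} × ℕ₀) ∪ ({6/5, 99/5} × [6/7, 9/4))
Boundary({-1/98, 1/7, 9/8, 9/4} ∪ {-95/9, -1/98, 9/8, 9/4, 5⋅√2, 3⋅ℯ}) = {-95/9, -1/98, 1/7, 9/8, 9/4, 5⋅√2, 3⋅ℯ}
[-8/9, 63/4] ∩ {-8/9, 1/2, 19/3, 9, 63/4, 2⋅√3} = {-8/9, 1/2, 19/3, 9, 63/4, 2⋅√3}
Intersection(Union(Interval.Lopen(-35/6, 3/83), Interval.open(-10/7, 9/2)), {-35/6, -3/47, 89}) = {-3/47}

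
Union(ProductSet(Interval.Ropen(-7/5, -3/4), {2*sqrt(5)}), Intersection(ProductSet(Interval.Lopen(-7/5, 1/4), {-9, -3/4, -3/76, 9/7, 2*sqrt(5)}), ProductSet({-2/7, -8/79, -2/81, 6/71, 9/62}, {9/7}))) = Union(ProductSet({-2/7, -8/79, -2/81, 6/71, 9/62}, {9/7}), ProductSet(Interval.Ropen(-7/5, -3/4), {2*sqrt(5)}))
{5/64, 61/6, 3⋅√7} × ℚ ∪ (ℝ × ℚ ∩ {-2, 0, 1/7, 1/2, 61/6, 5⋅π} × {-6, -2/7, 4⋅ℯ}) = ({5/64, 61/6, 3⋅√7} × ℚ) ∪ ({-2, 0, 1/7, 1/2, 61/6, 5⋅π} × {-6, -2/7})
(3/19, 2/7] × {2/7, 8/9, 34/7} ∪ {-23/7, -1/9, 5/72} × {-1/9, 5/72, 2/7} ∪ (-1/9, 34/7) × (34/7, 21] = ({-23/7, -1/9, 5/72} × {-1/9, 5/72, 2/7}) ∪ ((3/19, 2/7] × {2/7, 8/9, 34/7}) ∪ ((-1/9, 34/7) × (34/7, 21])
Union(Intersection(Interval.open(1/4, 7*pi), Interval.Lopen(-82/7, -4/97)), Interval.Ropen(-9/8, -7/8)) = Interval.Ropen(-9/8, -7/8)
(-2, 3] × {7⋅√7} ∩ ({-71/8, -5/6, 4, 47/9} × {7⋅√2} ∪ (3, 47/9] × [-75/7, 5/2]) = ∅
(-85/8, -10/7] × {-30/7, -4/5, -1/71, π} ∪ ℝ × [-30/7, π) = (ℝ × [-30/7, π)) ∪ ((-85/8, -10/7] × {-30/7, -4/5, -1/71, π})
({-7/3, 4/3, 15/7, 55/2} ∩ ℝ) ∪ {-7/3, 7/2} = {-7/3, 4/3, 15/7, 7/2, 55/2}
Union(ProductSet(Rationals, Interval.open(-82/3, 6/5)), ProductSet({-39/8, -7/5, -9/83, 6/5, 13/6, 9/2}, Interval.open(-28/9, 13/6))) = Union(ProductSet({-39/8, -7/5, -9/83, 6/5, 13/6, 9/2}, Interval.open(-28/9, 13/6)), ProductSet(Rationals, Interval.open(-82/3, 6/5)))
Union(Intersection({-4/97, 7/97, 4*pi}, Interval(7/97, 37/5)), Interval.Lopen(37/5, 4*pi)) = Union({7/97}, Interval.Lopen(37/5, 4*pi))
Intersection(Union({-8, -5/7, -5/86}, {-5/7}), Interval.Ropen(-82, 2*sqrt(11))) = {-8, -5/7, -5/86}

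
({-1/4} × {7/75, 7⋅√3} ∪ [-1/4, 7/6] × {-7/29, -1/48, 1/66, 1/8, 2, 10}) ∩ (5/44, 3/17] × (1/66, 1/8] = (5/44, 3/17] × {1/8}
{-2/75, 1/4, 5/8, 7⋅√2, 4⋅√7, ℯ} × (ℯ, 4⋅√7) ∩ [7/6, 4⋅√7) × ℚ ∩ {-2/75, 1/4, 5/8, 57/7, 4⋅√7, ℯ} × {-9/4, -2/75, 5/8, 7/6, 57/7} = {ℯ} × {57/7}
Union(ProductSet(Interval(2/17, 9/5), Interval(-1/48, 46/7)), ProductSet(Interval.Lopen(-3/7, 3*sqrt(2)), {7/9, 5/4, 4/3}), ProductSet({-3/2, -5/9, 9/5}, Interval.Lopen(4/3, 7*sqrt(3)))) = Union(ProductSet({-3/2, -5/9, 9/5}, Interval.Lopen(4/3, 7*sqrt(3))), ProductSet(Interval.Lopen(-3/7, 3*sqrt(2)), {7/9, 5/4, 4/3}), ProductSet(Interval(2/17, 9/5), Interval(-1/48, 46/7)))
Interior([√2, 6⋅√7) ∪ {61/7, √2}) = (√2, 6⋅√7)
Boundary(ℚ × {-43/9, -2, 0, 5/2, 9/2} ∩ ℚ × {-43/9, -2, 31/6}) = ℝ × {-43/9, -2}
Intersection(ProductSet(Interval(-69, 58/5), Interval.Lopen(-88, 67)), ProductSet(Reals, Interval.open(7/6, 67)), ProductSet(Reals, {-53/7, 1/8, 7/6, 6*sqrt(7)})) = ProductSet(Interval(-69, 58/5), {6*sqrt(7)})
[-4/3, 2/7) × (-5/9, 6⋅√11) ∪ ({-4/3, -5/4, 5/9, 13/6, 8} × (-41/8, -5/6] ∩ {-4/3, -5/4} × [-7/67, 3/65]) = [-4/3, 2/7) × (-5/9, 6⋅√11)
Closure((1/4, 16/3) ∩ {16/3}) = ∅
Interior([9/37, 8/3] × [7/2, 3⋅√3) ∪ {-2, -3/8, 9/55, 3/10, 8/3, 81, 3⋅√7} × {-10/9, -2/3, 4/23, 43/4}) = (9/37, 8/3) × (7/2, 3⋅√3)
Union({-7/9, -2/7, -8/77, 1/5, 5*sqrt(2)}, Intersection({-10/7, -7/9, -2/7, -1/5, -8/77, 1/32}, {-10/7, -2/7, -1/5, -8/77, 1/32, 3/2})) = {-10/7, -7/9, -2/7, -1/5, -8/77, 1/32, 1/5, 5*sqrt(2)}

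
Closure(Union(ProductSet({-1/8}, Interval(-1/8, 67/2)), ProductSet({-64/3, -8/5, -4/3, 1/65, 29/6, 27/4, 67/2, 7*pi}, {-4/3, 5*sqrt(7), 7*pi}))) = Union(ProductSet({-1/8}, Interval(-1/8, 67/2)), ProductSet({-64/3, -8/5, -4/3, 1/65, 29/6, 27/4, 67/2, 7*pi}, {-4/3, 5*sqrt(7), 7*pi}))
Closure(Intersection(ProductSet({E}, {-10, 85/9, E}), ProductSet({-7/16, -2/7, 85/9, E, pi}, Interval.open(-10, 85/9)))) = ProductSet({E}, {E})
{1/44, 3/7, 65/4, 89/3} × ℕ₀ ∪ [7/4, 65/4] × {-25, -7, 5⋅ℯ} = ({1/44, 3/7, 65/4, 89/3} × ℕ₀) ∪ ([7/4, 65/4] × {-25, -7, 5⋅ℯ})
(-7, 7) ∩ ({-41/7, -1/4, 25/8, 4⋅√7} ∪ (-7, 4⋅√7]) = (-7, 7)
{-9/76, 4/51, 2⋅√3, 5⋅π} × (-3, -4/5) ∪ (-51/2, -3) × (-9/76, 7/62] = ((-51/2, -3) × (-9/76, 7/62]) ∪ ({-9/76, 4/51, 2⋅√3, 5⋅π} × (-3, -4/5))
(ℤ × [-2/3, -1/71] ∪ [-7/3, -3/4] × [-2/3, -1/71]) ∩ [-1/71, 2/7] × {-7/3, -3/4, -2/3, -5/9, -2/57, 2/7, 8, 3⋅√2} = {0} × {-2/3, -5/9, -2/57}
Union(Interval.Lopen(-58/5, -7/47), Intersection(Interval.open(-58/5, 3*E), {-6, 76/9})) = Interval.Lopen(-58/5, -7/47)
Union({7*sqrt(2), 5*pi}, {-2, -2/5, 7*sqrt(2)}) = {-2, -2/5, 7*sqrt(2), 5*pi}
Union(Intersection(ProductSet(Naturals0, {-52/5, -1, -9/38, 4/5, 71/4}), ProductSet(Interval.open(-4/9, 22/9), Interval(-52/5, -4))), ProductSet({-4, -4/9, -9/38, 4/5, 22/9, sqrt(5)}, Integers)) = Union(ProductSet({-4, -4/9, -9/38, 4/5, 22/9, sqrt(5)}, Integers), ProductSet(Range(0, 3, 1), {-52/5}))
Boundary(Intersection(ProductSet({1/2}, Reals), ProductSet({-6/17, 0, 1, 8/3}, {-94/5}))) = EmptySet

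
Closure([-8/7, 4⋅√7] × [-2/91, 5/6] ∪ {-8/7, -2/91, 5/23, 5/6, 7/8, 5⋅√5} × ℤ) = ({-8/7, -2/91, 5/23, 5/6, 7/8, 5⋅√5} × ℤ) ∪ ([-8/7, 4⋅√7] × [-2/91, 5/6])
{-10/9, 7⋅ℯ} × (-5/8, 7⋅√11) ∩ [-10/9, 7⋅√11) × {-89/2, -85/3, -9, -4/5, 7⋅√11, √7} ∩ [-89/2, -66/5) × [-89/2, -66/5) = ∅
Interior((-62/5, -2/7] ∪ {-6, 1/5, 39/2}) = (-62/5, -2/7)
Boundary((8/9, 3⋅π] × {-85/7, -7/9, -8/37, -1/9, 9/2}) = [8/9, 3⋅π] × {-85/7, -7/9, -8/37, -1/9, 9/2}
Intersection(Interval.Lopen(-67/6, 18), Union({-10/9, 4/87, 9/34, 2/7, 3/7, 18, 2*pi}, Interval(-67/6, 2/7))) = Union({3/7, 18, 2*pi}, Interval.Lopen(-67/6, 2/7))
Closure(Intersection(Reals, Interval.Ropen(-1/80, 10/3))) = Interval(-1/80, 10/3)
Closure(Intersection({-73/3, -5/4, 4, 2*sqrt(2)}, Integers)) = {4}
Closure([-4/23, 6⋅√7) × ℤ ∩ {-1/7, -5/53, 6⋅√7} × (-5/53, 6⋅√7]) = {-1/7, -5/53} × {0, 1, …, 15}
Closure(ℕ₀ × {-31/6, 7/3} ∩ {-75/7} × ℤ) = ∅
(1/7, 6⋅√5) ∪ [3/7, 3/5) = (1/7, 6⋅√5)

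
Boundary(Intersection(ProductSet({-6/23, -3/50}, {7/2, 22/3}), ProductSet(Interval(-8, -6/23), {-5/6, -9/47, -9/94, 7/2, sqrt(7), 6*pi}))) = ProductSet({-6/23}, {7/2})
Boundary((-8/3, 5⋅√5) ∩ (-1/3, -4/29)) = {-1/3, -4/29}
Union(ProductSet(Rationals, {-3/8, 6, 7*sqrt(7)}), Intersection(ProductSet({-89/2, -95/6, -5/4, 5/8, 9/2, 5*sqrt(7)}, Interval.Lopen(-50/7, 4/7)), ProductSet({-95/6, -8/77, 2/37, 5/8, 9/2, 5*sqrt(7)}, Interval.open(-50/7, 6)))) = Union(ProductSet({-95/6, 5/8, 9/2, 5*sqrt(7)}, Interval.Lopen(-50/7, 4/7)), ProductSet(Rationals, {-3/8, 6, 7*sqrt(7)}))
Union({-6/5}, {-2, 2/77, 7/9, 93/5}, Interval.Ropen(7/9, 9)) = Union({-2, -6/5, 2/77, 93/5}, Interval.Ropen(7/9, 9))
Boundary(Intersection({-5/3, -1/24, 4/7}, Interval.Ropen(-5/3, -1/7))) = {-5/3}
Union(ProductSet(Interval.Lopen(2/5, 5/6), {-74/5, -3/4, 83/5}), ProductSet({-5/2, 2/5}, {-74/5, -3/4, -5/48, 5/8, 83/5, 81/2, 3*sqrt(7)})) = Union(ProductSet({-5/2, 2/5}, {-74/5, -3/4, -5/48, 5/8, 83/5, 81/2, 3*sqrt(7)}), ProductSet(Interval.Lopen(2/5, 5/6), {-74/5, -3/4, 83/5}))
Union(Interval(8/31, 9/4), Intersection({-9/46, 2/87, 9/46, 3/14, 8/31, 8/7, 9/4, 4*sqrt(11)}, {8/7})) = Interval(8/31, 9/4)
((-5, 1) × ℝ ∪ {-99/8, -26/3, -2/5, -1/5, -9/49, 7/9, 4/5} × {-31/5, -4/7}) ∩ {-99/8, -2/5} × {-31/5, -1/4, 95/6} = ({-99/8, -2/5} × {-31/5}) ∪ ({-2/5} × {-31/5, -1/4, 95/6})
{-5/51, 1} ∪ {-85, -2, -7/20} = {-85, -2, -7/20, -5/51, 1}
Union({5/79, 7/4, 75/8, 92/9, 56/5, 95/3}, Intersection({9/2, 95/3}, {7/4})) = {5/79, 7/4, 75/8, 92/9, 56/5, 95/3}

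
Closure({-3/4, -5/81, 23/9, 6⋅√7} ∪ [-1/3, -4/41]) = {-3/4, -5/81, 23/9, 6⋅√7} ∪ [-1/3, -4/41]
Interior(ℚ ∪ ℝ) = ℝ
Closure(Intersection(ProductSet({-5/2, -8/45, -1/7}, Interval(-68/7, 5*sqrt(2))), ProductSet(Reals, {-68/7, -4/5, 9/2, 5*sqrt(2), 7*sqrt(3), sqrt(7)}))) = ProductSet({-5/2, -8/45, -1/7}, {-68/7, -4/5, 9/2, 5*sqrt(2), sqrt(7)})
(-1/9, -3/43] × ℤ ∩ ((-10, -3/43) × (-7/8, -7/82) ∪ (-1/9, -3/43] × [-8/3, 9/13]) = (-1/9, -3/43] × {-2, -1, 0}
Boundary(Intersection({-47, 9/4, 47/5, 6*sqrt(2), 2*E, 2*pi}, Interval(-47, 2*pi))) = {-47, 9/4, 2*E, 2*pi}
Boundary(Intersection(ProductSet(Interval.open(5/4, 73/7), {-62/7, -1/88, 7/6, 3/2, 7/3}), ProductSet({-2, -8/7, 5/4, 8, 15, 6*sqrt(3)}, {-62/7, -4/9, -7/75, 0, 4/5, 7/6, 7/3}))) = ProductSet({8, 6*sqrt(3)}, {-62/7, 7/6, 7/3})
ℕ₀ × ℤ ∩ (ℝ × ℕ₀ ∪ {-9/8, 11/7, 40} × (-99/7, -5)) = (ℕ₀ × ℕ₀) ∪ ({40} × {-14, -13, …, -6})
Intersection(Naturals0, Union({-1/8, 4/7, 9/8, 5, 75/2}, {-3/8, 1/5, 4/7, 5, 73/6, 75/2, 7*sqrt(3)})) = {5}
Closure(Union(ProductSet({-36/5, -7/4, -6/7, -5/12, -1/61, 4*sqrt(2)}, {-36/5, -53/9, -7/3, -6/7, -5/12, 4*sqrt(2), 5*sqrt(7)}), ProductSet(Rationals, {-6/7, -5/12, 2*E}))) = Union(ProductSet({-36/5, -7/4, -6/7, -5/12, -1/61, 4*sqrt(2)}, {-36/5, -53/9, -7/3, -6/7, -5/12, 4*sqrt(2), 5*sqrt(7)}), ProductSet(Reals, {-6/7, -5/12, 2*E}))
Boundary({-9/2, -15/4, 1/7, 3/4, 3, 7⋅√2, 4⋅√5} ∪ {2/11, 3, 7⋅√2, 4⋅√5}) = {-9/2, -15/4, 1/7, 2/11, 3/4, 3, 7⋅√2, 4⋅√5}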